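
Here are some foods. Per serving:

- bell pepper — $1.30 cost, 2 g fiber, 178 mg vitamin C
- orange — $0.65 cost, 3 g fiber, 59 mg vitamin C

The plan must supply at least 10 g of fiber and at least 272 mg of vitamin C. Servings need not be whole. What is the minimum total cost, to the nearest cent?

$2.64

A basic optimal solution has at most two foods positive. Try each food alone and each pair with both targets met exactly.
bell pepper only: max(10/2, 272/178) = 5 servings → $6.50.
orange only: max(10/3, 272/59) = 4.61 servings → $3.00.
bell pepper + orange with both tight: 0.5433 servings and 2.971 servings → $2.64.
Cheapest feasible corner: $2.64.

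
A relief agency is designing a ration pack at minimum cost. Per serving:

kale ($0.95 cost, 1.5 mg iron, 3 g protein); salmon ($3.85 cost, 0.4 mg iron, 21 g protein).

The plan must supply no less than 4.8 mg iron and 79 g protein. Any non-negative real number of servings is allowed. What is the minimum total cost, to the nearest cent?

$15.40

Minimising a linear cost over {iron ≥ 4.8, protein ≥ 79, servings ≥ 0} — the optimum is at a vertex, using one or two foods.
kale only: max(4.8/1.5, 79/3) = 26.33 servings → $25.02.
salmon only: max(4.8/0.4, 79/21) = 12 servings → $46.20.
kale + salmon with both tight: 2.284 servings and 3.436 servings → $15.40.
So the least-cost plan costs $15.40.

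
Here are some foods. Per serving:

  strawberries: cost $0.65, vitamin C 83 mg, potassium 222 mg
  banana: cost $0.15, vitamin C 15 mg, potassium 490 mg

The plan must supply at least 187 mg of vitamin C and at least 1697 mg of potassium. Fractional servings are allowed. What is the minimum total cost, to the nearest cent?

An LP optimum is at a vertex; with two nutrient constraints at most two foods are used. Check each candidate.
strawberries only: max(187/83, 1697/222) = 7.644 servings → $4.97.
banana only: max(187/15, 1697/490) = 12.47 servings → $1.87.
strawberries + banana with both tight: 1.772 servings and 2.66 servings → $1.55.
Cheapest feasible corner: $1.55.

$1.55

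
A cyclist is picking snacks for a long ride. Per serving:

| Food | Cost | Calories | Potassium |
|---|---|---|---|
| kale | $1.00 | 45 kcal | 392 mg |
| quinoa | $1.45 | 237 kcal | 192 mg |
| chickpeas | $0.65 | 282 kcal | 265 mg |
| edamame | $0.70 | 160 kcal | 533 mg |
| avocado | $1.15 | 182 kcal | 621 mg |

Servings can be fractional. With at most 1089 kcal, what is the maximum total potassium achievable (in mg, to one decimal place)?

9486.4 mg

Potassium per kcal: kale 8.711, avocado 3.412, edamame 3.331, chickpeas 0.9397, quinoa 0.8101.
With no serving limits, spend the whole calories allowance on kale: 1089 kcal / 45 kcal × 392 mg = 9486.4 mg.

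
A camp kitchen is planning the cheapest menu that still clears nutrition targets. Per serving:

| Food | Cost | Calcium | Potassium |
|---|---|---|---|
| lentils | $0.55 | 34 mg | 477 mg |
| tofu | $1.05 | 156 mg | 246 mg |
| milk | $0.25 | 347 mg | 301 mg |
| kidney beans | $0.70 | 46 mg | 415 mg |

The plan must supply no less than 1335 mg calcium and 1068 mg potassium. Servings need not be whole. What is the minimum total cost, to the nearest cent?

Minimising a linear cost over {calcium ≥ 1335, potassium ≥ 1068, servings ≥ 0} — the optimum is at a vertex, using one or two foods.
lentils only: max(1335/34, 1068/477) = 39.26 servings → $21.60.
tofu only: max(1335/156, 1068/246) = 8.558 servings → $8.99.
milk only: max(1335/347, 1068/301) = 3.847 servings → $0.96.
kidney beans only: max(1335/46, 1068/415) = 29.02 servings → $20.32.
lentils + tofu: intersection lies outside the first quadrant.
lentils + milk: intersection lies outside the first quadrant.
lentils + kidney beans: intersection lies outside the first quadrant.
tofu + milk: intersection lies outside the first quadrant.
tofu + kidney beans: intersection lies outside the first quadrant.
milk + kidney beans: intersection lies outside the first quadrant.
The minimum over all feasible corners is $0.96.

$0.96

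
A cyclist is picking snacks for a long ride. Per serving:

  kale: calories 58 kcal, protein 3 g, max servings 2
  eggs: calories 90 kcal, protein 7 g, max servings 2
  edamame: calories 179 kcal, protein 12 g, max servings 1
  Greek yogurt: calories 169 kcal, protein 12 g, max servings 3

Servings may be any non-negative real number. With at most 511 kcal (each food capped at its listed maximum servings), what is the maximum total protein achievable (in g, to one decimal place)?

Protein per kcal: eggs 0.07778, Greek yogurt 0.07101, edamame 0.06704, kale 0.05172.
Take 2 servings of eggs: uses 180 kcal, +14.0 g protein (running total 14.0 g).
Take 1.959 servings of Greek yogurt: uses 331 kcal, +23.5 g protein (running total 37.5 g).
Greedy by best ratio exhausts the calories allowance optimally: 37.5 g.

37.5 g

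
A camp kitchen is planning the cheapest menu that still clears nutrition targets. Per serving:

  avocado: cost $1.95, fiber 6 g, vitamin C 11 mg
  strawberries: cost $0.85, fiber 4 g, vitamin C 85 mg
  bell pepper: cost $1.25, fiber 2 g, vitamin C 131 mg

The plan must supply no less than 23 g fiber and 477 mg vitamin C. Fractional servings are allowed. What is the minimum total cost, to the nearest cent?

For a min-cost LP with two ≥-constraints, a basic feasible solution has at most two positive variables.
avocado only: max(23/6, 477/11) = 43.36 servings → $84.56.
strawberries only: max(23/4, 477/85) = 5.75 servings → $4.89.
bell pepper only: max(23/2, 477/131) = 11.5 servings → $14.38.
avocado + strawberries with both tight: 0.1009 servings and 5.599 servings → $4.96.
avocado + bell pepper with both tight: 2.695 servings and 3.415 servings → $9.52.
strawberries + bell pepper: intersection lies outside the first quadrant.
So the least-cost plan costs $4.89.

$4.89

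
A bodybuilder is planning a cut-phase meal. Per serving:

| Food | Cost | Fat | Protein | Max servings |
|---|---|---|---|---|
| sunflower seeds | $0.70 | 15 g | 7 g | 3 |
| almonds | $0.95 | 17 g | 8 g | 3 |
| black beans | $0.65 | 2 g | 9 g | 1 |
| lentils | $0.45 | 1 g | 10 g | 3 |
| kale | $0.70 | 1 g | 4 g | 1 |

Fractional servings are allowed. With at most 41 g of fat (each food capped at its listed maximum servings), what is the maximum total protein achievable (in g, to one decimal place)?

59.5 g

Protein per g fat: lentils 10, black beans 4.5, kale 4, almonds 0.4706, sunflower seeds 0.4667.
Take 3 servings of lentils: uses 3 g fat, +30.0 g protein (running total 30.0 g).
Take 1 serving of black beans: uses 2 g fat, +9.0 g protein (running total 39.0 g).
Take 1 serving of kale: uses 1 g fat, +4.0 g protein (running total 43.0 g).
Take 2.059 servings of almonds: uses 35 g fat, +16.5 g protein (running total 59.5 g).
Filling greedily by protein-per-g fat is optimal for one linear limit, giving 59.5 g.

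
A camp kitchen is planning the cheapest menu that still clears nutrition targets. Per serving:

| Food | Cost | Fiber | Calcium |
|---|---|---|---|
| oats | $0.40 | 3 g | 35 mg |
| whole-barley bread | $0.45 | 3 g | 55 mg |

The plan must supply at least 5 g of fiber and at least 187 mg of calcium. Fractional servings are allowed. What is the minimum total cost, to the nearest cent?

$1.53

A basic optimal solution has at most two foods positive. Try each food alone and each pair with both targets met exactly.
oats only: max(5/3, 187/35) = 5.343 servings → $2.14.
whole-barley bread only: max(5/3, 187/55) = 3.4 servings → $1.53.
oats + whole-barley bread with both targets exact would need a negative amount; discard.
Cheapest feasible corner: $1.53.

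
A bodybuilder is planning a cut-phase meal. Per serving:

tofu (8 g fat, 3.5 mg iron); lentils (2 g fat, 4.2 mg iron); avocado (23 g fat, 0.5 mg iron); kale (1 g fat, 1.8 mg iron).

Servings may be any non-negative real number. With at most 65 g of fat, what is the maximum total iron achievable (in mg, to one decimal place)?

Iron per g fat: lentils 2.1, kale 1.8, tofu 0.4375, avocado 0.02174.
With no serving limits, spend the whole fat allowance on lentils: 65 g / 2 g × 4.2 mg = 136.5 mg.

136.5 mg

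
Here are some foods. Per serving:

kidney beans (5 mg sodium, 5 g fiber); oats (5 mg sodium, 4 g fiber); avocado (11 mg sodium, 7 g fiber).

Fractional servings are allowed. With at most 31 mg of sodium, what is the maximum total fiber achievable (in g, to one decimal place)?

Fiber per mg sodium: kidney beans 1, oats 0.8, avocado 0.6364.
With no serving limits, spend the whole sodium allowance on kidney beans: 31 mg / 5 mg × 5 g = 31.0 g.

31.0 g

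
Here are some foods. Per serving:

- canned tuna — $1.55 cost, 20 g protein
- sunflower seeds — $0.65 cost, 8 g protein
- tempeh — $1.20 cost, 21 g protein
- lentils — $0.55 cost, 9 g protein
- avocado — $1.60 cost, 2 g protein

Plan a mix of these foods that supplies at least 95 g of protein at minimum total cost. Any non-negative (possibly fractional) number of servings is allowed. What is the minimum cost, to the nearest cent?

Cost per g of protein: tempeh $0.0571, lentils $0.0611, canned tuna $0.0775, sunflower seeds $0.0813, avocado $0.8000.
With no serving limits, use only tempeh: 95 g / 21 g = 4.524 servings × $1.20 = $5.43.

$5.43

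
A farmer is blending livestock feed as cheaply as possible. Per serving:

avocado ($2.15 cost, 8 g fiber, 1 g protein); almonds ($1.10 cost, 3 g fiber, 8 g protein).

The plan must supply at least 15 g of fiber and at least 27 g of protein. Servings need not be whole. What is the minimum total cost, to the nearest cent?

At the optimum either one food covers both requirements or two foods hit both targets exactly; no other combination can be cheaper.
avocado only: max(15/8, 27/1) = 27 servings → $58.05.
almonds only: max(15/3, 27/8) = 5 servings → $5.50.
avocado + almonds with both tight: 0.6393 servings and 3.295 servings → $5.00.
Cheapest feasible corner: $5.00.

$5.00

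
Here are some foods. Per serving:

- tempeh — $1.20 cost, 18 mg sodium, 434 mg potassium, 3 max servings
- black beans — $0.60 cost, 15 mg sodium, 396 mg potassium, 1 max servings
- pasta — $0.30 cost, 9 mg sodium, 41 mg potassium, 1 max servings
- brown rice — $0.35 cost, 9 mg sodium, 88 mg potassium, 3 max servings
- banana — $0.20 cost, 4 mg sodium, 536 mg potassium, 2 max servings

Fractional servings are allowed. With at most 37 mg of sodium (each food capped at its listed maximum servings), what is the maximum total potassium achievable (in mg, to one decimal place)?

1805.6 mg

Potassium per mg sodium: banana 134, black beans 26.4, tempeh 24.11, brown rice 9.778, pasta 4.556.
Take 2 servings of banana: uses 8 mg sodium, +1072.0 mg potassium (running total 1072.0 mg).
Take 1 serving of black beans: uses 15 mg sodium, +396.0 mg potassium (running total 1468.0 mg).
Take 0.7778 servings of tempeh: uses 14 mg sodium, +337.6 mg potassium (running total 1805.6 mg).
Filling greedily by potassium-per-mg sodium is optimal for one linear limit, giving 1805.6 mg.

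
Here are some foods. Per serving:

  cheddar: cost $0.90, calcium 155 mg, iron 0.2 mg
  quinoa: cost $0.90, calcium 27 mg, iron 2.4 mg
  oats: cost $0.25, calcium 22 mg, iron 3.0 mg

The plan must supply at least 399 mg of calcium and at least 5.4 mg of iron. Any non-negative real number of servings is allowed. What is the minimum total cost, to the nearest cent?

$2.52

For a min-cost LP with two ≥-constraints, a basic feasible solution has at most two positive variables.
cheddar only: max(399/155, 5.4/0.2) = 27 servings → $24.30.
quinoa only: max(399/27, 5.4/2.4) = 14.78 servings → $13.30.
oats only: max(399/22, 5.4/3.0) = 18.14 servings → $4.53.
cheddar + quinoa with both tight: 2.214 servings and 2.065 servings → $3.85.
cheddar + oats with both tight: 2.341 servings and 1.644 servings → $2.52.
quinoa + oats: intersection lies outside the first quadrant.
Cheapest feasible corner: $2.52.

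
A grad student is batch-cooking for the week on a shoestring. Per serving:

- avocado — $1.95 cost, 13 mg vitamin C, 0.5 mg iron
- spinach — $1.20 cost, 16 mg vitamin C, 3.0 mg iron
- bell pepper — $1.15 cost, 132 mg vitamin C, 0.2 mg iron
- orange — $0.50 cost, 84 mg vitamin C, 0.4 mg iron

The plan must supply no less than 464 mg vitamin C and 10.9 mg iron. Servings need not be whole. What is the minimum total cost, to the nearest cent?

Check every corner: each single food scaled to meet both minima, and each pair solved so both constraints bind.
avocado only: max(464/13, 10.9/0.5) = 35.69 servings → $69.60.
spinach only: max(464/16, 10.9/3.0) = 29 servings → $34.80.
bell pepper only: max(464/132, 10.9/0.2) = 54.5 servings → $62.67.
orange only: max(464/84, 10.9/0.4) = 27.25 servings → $13.62.
avocado + spinach: intersection lies outside the first quadrant.
avocado + bell pepper with both tight: 21.23 servings and 1.424 servings → $43.04.
avocado + orange with both tight: 19.84 servings and 2.454 servings → $39.91.
spinach + bell pepper with both tight: 3.427 servings and 3.1 servings → $7.68.
spinach + orange with both tight: 2.972 servings and 4.958 servings → $6.05.
bell pepper + orange: intersection lies outside the first quadrant.
The minimum over all feasible corners is $6.05.

$6.05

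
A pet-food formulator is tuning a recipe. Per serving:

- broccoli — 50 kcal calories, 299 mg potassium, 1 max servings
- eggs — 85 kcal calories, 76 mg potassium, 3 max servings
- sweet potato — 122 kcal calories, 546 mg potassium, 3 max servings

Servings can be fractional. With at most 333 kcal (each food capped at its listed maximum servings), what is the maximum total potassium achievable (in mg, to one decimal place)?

Potassium per kcal: broccoli 5.98, sweet potato 4.475, eggs 0.8941.
Take 1 serving of broccoli: uses 50 kcal, +299.0 mg potassium (running total 299.0 mg).
Take 2.32 servings of sweet potato: uses 283 kcal, +1266.5 mg potassium (running total 1565.5 mg).
Greedy by best ratio exhausts the calories allowance optimally: 1565.5 mg.

1565.5 mg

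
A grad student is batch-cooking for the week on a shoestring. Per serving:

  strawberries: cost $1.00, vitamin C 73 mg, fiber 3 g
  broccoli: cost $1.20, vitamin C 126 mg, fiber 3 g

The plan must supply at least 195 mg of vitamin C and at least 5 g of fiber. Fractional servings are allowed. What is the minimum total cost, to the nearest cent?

The cheapest plan sits at a corner of the feasible region — with two constraints it uses at most two foods.
strawberries only: max(195/73, 5/3) = 2.671 servings → $2.67.
broccoli only: max(195/126, 5/3) = 1.667 servings → $2.00.
strawberries + broccoli with both tight: 0.283 servings and 1.384 servings → $1.94.
So the least-cost plan costs $1.94.

$1.94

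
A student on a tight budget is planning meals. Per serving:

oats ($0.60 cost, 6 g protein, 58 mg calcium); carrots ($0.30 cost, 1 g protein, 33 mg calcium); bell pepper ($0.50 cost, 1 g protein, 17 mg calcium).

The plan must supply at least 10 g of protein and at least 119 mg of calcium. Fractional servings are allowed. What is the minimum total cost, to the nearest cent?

Check every corner: each single food scaled to meet both minima, and each pair solved so both constraints bind.
oats only: max(10/6, 119/58) = 2.052 servings → $1.23.
carrots only: max(10/1, 119/33) = 10 servings → $3.00.
bell pepper only: max(10/1, 119/17) = 10 servings → $5.00.
oats + carrots with both tight: 1.507 servings and 0.9571 servings → $1.19.
oats + bell pepper with both tight: 1.159 servings and 3.045 servings → $2.22.
carrots + bell pepper: intersection lies outside the first quadrant.
The minimum over all feasible corners is $1.19.

$1.19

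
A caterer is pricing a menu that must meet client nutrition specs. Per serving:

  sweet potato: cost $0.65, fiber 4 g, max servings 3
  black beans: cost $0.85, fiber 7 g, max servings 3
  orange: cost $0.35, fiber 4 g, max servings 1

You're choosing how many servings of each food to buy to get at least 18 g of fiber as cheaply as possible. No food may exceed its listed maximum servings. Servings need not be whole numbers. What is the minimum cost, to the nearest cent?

Cost per g of fiber: orange $0.0875, black beans $0.1214, sweet potato $0.1625.
Take 1 serving of orange: +4.0 g fiber for $0.35 (total $0.35, still need 14.0 g).
Take 2 servings of black beans: +14.0 g fiber for $1.70 (total $2.05, still need 0.0 g).
Filling from the cheapest source first is optimal under one linear minimum: $2.05.

$2.05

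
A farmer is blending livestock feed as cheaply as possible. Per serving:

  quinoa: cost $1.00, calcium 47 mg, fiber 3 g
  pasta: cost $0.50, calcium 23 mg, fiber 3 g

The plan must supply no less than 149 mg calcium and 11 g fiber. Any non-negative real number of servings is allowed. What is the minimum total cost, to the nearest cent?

$3.18

For a min-cost LP with two ≥-constraints, a basic feasible solution has at most two positive variables.
quinoa only: max(149/47, 11/3) = 3.667 servings → $3.67.
pasta only: max(149/23, 11/3) = 6.478 servings → $3.24.
quinoa + pasta with both tight: 2.694 servings and 0.9722 servings → $3.18.
The minimum over all feasible corners is $3.18.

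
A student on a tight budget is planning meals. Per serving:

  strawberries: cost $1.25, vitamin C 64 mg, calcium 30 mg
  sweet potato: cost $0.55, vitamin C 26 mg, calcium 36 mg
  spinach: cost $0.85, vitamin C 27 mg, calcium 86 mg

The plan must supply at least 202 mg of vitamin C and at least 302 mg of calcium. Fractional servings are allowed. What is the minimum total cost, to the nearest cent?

Minimising a linear cost over {vitamin C ≥ 202, calcium ≥ 302, servings ≥ 0} — the optimum is at a vertex, using one or two foods.
strawberries only: max(202/64, 302/30) = 10.07 servings → $12.58.
sweet potato only: max(202/26, 302/36) = 8.389 servings → $4.61.
spinach only: max(202/27, 302/86) = 7.481 servings → $6.36.
strawberries + sweet potato: the both-tight solution has a negative serving — not a feasible corner.
strawberries + spinach with both tight: 1.964 servings and 2.827 servings → $4.86.
sweet potato + spinach with both tight: 7.293 servings and 0.4589 servings → $4.40.
The minimum over all feasible corners is $4.40.

$4.40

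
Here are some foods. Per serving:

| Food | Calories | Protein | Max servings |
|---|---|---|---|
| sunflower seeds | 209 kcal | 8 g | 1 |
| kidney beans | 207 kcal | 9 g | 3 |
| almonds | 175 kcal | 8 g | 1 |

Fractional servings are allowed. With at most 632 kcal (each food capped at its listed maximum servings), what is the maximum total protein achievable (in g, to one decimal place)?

27.9 g

Protein per kcal: almonds 0.04571, kidney beans 0.04348, sunflower seeds 0.03828.
Take 1 serving of almonds: uses 175 kcal, +8.0 g protein (running total 8.0 g).
Take 2.208 servings of kidney beans: uses 457 kcal, +19.9 g protein (running total 27.9 g).
Filling greedily by protein-per-kcal is optimal for one linear limit, giving 27.9 g.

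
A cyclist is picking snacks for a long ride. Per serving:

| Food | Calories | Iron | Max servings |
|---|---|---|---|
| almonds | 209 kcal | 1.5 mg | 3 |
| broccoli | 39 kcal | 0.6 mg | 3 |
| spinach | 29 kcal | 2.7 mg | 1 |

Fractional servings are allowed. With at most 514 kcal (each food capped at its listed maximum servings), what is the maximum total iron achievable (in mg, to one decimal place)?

Iron per kcal: spinach 0.0931, broccoli 0.01538, almonds 0.007177.
Take 1 serving of spinach: uses 29 kcal, +2.7 mg iron (running total 2.7 mg).
Take 3 servings of broccoli: uses 117 kcal, +1.8 mg iron (running total 4.5 mg).
Take 1.761 servings of almonds: uses 368 kcal, +2.6 mg iron (running total 7.1 mg).
Greedy by best ratio exhausts the calories allowance optimally: 7.1 mg.

7.1 mg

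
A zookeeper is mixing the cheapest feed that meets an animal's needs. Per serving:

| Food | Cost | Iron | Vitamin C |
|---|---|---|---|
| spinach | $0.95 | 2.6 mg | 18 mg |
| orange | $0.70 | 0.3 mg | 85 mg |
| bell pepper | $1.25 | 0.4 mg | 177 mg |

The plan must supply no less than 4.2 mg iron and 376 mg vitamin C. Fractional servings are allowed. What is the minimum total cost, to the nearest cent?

An LP optimum is at a vertex; with two nutrient constraints at most two foods are used. Check each candidate.
spinach only: max(4.2/2.6, 376/18) = 20.89 servings → $19.84.
orange only: max(4.2/0.3, 376/85) = 14 servings → $9.80.
bell pepper only: max(4.2/0.4, 376/177) = 10.5 servings → $13.12.
spinach + orange with both tight: 1.133 servings and 4.184 servings → $4.00.
spinach + bell pepper with both tight: 1.309 servings and 1.991 servings → $3.73.
orange + bell pepper with both targets exact would need a negative amount; discard.
The minimum over all feasible corners is $3.73.

$3.73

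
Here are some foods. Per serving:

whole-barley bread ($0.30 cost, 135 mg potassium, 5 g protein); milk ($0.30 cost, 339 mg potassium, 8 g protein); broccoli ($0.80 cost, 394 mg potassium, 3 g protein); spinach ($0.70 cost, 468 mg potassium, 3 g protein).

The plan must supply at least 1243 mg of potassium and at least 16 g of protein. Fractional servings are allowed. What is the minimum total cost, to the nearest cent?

An LP optimum is at a vertex; with two nutrient constraints at most two foods are used. Check each candidate.
whole-barley bread only: max(1243/135, 16/5) = 9.207 servings → $2.76.
milk only: max(1243/339, 16/8) = 3.667 servings → $1.10.
broccoli only: max(1243/394, 16/3) = 5.333 servings → $4.27.
spinach only: max(1243/468, 16/3) = 5.333 servings → $3.73.
whole-barley bread + milk: the both-tight solution has a negative serving — not a feasible corner.
whole-barley bread + broccoli with both tight: 1.645 servings and 2.591 servings → $2.57.
whole-barley bread + spinach with both tight: 1.943 servings and 2.096 servings → $2.05.
milk + broccoli with both tight: 1.206 servings and 2.117 servings → $2.06.
milk + spinach with both tight: 1.378 servings and 1.657 servings → $1.57.
broccoli + spinach: intersection lies outside the first quadrant.
Cheapest feasible corner: $1.10.

$1.10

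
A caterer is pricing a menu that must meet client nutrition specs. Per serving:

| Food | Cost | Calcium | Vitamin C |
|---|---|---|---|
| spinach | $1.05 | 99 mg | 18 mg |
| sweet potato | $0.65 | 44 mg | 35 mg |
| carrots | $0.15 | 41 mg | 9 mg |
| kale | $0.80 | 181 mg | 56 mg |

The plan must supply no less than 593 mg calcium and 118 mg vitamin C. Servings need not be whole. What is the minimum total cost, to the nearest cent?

Compare the cost at each extreme point of the feasible region.
spinach only: max(593/99, 118/18) = 6.556 servings → $6.88.
sweet potato only: max(593/44, 118/35) = 13.48 servings → $8.76.
carrots only: max(593/41, 118/9) = 14.46 servings → $2.17.
kale only: max(593/181, 118/56) = 3.276 servings → $2.62.
spinach + sweet potato with both tight: 5.822 servings and 0.3771 servings → $6.36.
spinach + carrots with both tight: 3.261 servings and 6.588 servings → $4.41.
spinach + kale with both tight: 5.184 servings and 0.4409 servings → $5.80.
sweet potato + carrots: the both-tight solution has a negative serving — not a feasible corner.
sweet potato + kale with both targets exact would need a negative amount; discard.
carrots + kale with both targets exact would need a negative amount; discard.
The minimum over all feasible corners is $2.17.

$2.17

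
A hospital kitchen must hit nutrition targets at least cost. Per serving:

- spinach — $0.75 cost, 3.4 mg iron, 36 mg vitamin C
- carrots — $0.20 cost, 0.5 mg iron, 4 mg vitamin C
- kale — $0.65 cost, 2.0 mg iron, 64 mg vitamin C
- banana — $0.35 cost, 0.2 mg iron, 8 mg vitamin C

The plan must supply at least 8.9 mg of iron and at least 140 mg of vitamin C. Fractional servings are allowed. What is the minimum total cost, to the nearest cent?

For a min-cost LP with two ≥-constraints, a basic feasible solution has at most two positive variables.
spinach only: max(8.9/3.4, 140/36) = 3.889 servings → $2.92.
carrots only: max(8.9/0.5, 140/4) = 35 servings → $7.00.
kale only: max(8.9/2.0, 140/64) = 4.45 servings → $2.89.
banana only: max(8.9/0.2, 140/8) = 44.5 servings → $15.57.
spinach + carrots: intersection lies outside the first quadrant.
spinach + kale with both tight: 1.989 servings and 1.069 servings → $2.19.
spinach + banana with both tight: 2.16 servings and 7.78 servings → $4.34.
carrots + kale with both tight: 12.07 servings and 1.433 servings → $3.35.
carrots + banana with both tight: 13.5 servings and 10.75 servings → $6.46.
kale + banana: the both-tight solution has a negative serving — not a feasible corner.
Cheapest feasible corner: $2.19.

$2.19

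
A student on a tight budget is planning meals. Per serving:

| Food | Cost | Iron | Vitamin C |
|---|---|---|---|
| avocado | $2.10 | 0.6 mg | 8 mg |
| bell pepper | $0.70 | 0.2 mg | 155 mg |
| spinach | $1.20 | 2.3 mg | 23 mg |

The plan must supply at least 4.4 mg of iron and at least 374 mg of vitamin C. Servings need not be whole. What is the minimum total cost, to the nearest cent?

This is a tiny linear program; its minimum lies at a vertex of the feasible set. List the vertices and price them.
avocado only: max(4.4/0.6, 374/8) = 46.75 servings → $98.17.
bell pepper only: max(4.4/0.2, 374/155) = 22 servings → $15.40.
spinach only: max(4.4/2.3, 374/23) = 16.26 servings → $19.51.
avocado + bell pepper with both tight: 6.643 servings and 2.07 servings → $15.40.
avocado + spinach: intersection lies outside the first quadrant.
bell pepper + spinach with both tight: 2.157 servings and 1.725 servings → $3.58.
Cheapest feasible corner: $3.58.

$3.58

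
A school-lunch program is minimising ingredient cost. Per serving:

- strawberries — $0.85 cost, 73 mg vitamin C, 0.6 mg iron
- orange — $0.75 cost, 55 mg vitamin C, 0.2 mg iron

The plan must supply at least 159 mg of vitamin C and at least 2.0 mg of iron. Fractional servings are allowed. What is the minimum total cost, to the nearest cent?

For a min-cost LP with two ≥-constraints, a basic feasible solution has at most two positive variables.
strawberries only: max(159/73, 2.0/0.6) = 3.333 servings → $2.83.
orange only: max(159/55, 2.0/0.2) = 10 servings → $7.50.
strawberries + orange with both targets exact would need a negative amount; discard.
The minimum over all feasible corners is $2.83.

$2.83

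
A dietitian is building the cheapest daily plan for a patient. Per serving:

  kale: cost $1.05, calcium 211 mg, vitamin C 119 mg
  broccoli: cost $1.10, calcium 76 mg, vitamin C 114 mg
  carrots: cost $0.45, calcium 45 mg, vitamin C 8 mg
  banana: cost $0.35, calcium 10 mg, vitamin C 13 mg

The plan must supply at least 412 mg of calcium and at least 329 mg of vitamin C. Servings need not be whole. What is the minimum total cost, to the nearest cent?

$2.90

Minimising a linear cost over {calcium ≥ 412, vitamin C ≥ 329, servings ≥ 0} — the optimum is at a vertex, using one or two foods.
kale only: max(412/211, 329/119) = 2.765 servings → $2.90.
broccoli only: max(412/76, 329/114) = 5.421 servings → $5.96.
carrots only: max(412/45, 329/8) = 41.12 servings → $18.51.
banana only: max(412/10, 329/13) = 41.2 servings → $14.42.
kale + broccoli with both tight: 1.463 servings and 1.358 servings → $3.03.
kale + carrots: the both-tight solution has a negative serving — not a feasible corner.
kale + banana with both tight: 1.33 servings and 13.13 servings → $5.99.
broccoli + carrots with both tight: 2.545 servings and 4.857 servings → $4.99.
broccoli + banana: the both-tight solution has a negative serving — not a feasible corner.
carrots + banana with both tight: 4.091 servings and 22.79 servings → $9.82.
So the least-cost plan costs $2.90.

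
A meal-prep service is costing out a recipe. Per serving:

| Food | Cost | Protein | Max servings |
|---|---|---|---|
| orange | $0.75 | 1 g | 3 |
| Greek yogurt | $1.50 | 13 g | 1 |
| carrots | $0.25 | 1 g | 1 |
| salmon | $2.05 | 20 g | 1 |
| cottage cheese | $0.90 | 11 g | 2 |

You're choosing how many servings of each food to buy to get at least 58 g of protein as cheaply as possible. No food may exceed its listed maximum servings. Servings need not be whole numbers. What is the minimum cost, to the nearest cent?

$7.10

Cost per g of protein: cottage cheese $0.0818, salmon $0.1025, Greek yogurt $0.1154, carrots $0.2500, orange $0.7500.
Take 2 servings of cottage cheese: +22.0 g protein for $1.80 (total $1.80, still need 36.0 g).
Take 1 serving of salmon: +20.0 g protein for $2.05 (total $3.85, still need 16.0 g).
Take 1 serving of Greek yogurt: +13.0 g protein for $1.50 (total $5.35, still need 3.0 g).
Take 1 serving of carrots: +1.0 g protein for $0.25 (total $5.60, still need 2.0 g).
Take 2 servings of orange: +2.0 g protein for $1.50 (total $7.10, still need 0.0 g).
Greedy by cheapest-per-g is optimal for a single linear constraint, so the minimum cost is $7.10.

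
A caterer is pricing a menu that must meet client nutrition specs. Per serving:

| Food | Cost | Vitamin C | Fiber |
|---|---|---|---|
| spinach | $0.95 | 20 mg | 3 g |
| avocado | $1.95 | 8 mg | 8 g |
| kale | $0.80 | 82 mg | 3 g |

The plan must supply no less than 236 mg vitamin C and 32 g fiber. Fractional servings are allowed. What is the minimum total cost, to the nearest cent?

Two binding constraints pin down two serving amounts, so the optimal mix uses at most two foods. The candidates are each food alone (scaled to the tighter of vitamin C/fiber) and each pair with both constraints tight.
spinach only: max(236/20, 32/3) = 11.8 servings → $11.21.
avocado only: max(236/8, 32/8) = 29.5 servings → $57.52.
kale only: max(236/82, 32/3) = 10.67 servings → $8.53.
spinach + avocado: the both-tight solution has a negative serving — not a feasible corner.
spinach + kale with both tight: 10.3 servings and 0.3656 servings → $10.08.
avocado + kale with both tight: 3.032 servings and 2.582 servings → $7.98.
Cheapest feasible corner: $7.98.

$7.98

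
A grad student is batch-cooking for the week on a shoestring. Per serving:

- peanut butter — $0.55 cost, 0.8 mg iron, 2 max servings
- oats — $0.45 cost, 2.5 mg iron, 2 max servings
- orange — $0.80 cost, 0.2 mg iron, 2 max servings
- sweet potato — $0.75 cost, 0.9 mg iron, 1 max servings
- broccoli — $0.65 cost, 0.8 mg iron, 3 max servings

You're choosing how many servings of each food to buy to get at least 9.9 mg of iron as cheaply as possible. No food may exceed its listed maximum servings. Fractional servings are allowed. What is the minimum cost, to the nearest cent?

$4.70

Cost per mg of iron: oats $0.1800, peanut butter $0.6875, broccoli $0.8125, sweet potato $0.8333, orange $4.0000.
Take 2 servings of oats: +5.0 mg iron for $0.90 (total $0.90, still need 4.9 mg).
Take 2 servings of peanut butter: +1.6 mg iron for $1.10 (total $2.00, still need 3.3 mg).
Take 3 servings of broccoli: +2.4 mg iron for $1.95 (total $3.95, still need 0.9 mg).
Take 1 serving of sweet potato: +0.9 mg iron for $0.75 (total $4.70, still need 0.0 mg).
Filling from the cheapest source first is optimal under one linear minimum: $4.70.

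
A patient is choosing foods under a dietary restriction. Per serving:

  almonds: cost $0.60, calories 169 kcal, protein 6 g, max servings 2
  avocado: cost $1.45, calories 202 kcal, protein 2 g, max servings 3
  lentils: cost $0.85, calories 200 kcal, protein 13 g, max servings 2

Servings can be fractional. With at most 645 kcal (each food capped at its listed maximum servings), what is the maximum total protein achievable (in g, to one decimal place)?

Protein per kcal: lentils 0.065, almonds 0.0355, avocado 0.009901.
Take 2 servings of lentils: uses 400 kcal, +26.0 g protein (running total 26.0 g).
Take 1.45 servings of almonds: uses 245 kcal, +8.7 g protein (running total 34.7 g).
Filling greedily by protein-per-kcal is optimal for one linear limit, giving 34.7 g.

34.7 g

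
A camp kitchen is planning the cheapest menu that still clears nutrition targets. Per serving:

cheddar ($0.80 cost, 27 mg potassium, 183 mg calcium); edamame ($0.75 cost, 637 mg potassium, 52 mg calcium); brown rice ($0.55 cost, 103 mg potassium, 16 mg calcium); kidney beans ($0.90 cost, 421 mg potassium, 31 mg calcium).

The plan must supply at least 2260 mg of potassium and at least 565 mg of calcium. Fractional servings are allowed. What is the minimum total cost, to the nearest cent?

This is a tiny linear program; its minimum lies at a vertex of the feasible set. List the vertices and price them.
cheddar only: max(2260/27, 565/183) = 83.7 servings → $66.96.
edamame only: max(2260/637, 565/52) = 10.87 servings → $8.15.
brown rice only: max(2260/103, 565/16) = 35.31 servings → $19.42.
kidney beans only: max(2260/421, 565/31) = 18.23 servings → $16.40.
cheddar + edamame with both tight: 2.105 servings and 3.459 servings → $4.28.
cheddar + brown rice with both tight: 1.196 servings and 21.63 servings → $12.85.
cheddar + kidney beans with both tight: 2.202 servings and 5.227 servings → $6.47.
edamame + brown rice: intersection lies outside the first quadrant.
edamame + kidney beans with both targets exact would need a negative amount; discard.
brown rice + kidney beans: intersection lies outside the first quadrant.
Cheapest feasible corner: $4.28.

$4.28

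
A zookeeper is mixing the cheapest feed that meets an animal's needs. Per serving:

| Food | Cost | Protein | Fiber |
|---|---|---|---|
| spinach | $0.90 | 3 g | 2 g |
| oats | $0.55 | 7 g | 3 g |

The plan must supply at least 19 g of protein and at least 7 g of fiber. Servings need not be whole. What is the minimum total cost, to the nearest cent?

Minimising a linear cost over {protein ≥ 19, fiber ≥ 7, servings ≥ 0} — the optimum is at a vertex, using one or two foods.
spinach only: max(19/3, 7/2) = 6.333 servings → $5.70.
oats only: max(19/7, 7/3) = 2.714 servings → $1.49.
spinach + oats: intersection lies outside the first quadrant.
Cheapest feasible corner: $1.49.

$1.49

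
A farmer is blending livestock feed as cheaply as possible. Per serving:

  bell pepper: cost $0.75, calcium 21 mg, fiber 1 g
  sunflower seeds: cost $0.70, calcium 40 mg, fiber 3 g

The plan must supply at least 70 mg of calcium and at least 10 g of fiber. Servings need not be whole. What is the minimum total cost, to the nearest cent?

bell pepper only: max(70/21, 10/1) = 10 servings → $7.50.
sunflower seeds only: max(70/40, 10/3) = 3.333 servings → $2.33.
bell pepper + sunflower seeds: intersection lies outside the first quadrant.
Cheapest feasible corner: $2.33.

$2.33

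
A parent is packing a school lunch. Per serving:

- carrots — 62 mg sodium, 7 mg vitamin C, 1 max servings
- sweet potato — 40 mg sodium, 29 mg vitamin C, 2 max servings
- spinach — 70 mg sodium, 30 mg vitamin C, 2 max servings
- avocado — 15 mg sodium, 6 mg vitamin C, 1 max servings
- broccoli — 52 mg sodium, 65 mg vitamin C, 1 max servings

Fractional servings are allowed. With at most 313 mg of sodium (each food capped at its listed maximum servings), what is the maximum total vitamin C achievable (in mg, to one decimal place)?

191.9 mg

Vitamin C per mg sodium: broccoli 1.25, sweet potato 0.725, spinach 0.4286, avocado 0.4, carrots 0.1129.
Take 1 serving of broccoli: uses 52 mg sodium, +65.0 mg vitamin C (running total 65.0 mg).
Take 2 servings of sweet potato: uses 80 mg sodium, +58.0 mg vitamin C (running total 123.0 mg).
Take 2 servings of spinach: uses 140 mg sodium, +60.0 mg vitamin C (running total 183.0 mg).
Take 1 serving of avocado: uses 15 mg sodium, +6.0 mg vitamin C (running total 189.0 mg).
Take 0.4194 servings of carrots: uses 26 mg sodium, +2.9 mg vitamin C (running total 191.9 mg).
Filling greedily by vitamin C-per-mg sodium is optimal for one linear limit, giving 191.9 mg.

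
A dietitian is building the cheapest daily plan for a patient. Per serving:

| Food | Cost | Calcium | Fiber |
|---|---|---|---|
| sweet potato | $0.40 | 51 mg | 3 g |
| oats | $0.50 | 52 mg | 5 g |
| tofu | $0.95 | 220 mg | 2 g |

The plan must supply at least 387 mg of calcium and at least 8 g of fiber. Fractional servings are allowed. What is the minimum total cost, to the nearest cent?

$1.94

A basic optimal solution has at most two foods positive. Try each food alone and each pair with both targets met exactly.
sweet potato only: max(387/51, 8/3) = 7.588 servings → $3.04.
oats only: max(387/52, 8/5) = 7.442 servings → $3.72.
tofu only: max(387/220, 8/2) = 4 servings → $3.80.
sweet potato + oats: the both-tight solution has a negative serving — not a feasible corner.
sweet potato + tofu with both tight: 1.767 servings and 1.349 servings → $1.99.
oats + tofu with both tight: 0.99 servings and 1.525 servings → $1.94.
The minimum over all feasible corners is $1.94.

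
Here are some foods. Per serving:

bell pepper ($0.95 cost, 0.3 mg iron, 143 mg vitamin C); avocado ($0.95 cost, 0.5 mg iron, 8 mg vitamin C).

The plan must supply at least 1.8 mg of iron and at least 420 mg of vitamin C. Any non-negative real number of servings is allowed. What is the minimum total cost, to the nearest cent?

Compare the cost at each extreme point of the feasible region.
bell pepper only: max(1.8/0.3, 420/143) = 6 servings → $5.70.
avocado only: max(1.8/0.5, 420/8) = 52.5 servings → $49.88.
bell pepper + avocado with both tight: 2.831 servings and 1.902 servings → $4.50.
Cheapest feasible corner: $4.50.

$4.50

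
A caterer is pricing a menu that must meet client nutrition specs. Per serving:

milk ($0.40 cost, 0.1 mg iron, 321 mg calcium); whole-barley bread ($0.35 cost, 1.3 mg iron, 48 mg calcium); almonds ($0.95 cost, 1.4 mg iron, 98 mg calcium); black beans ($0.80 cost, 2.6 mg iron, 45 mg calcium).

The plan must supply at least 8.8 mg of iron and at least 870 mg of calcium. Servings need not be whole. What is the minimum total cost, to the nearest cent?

An LP optimum is at a vertex; with two nutrient constraints at most two foods are used. Check each candidate.
milk only: max(8.8/0.1, 870/321) = 88 servings → $35.20.
whole-barley bread only: max(8.8/1.3, 870/48) = 18.12 servings → $6.34.
almonds only: max(8.8/1.4, 870/98) = 8.878 servings → $8.43.
black beans only: max(8.8/2.6, 870/45) = 19.33 servings → $15.47.
milk + whole-barley bread with both tight: 1.718 servings and 6.637 servings → $3.01.
milk + almonds with both tight: 0.8089 servings and 6.228 servings → $6.24.
milk + black beans with both tight: 2.248 servings and 3.298 servings → $3.54.
whole-barley bread + almonds: intersection lies outside the first quadrant.
whole-barley bread + black beans with both targets exact would need a negative amount; discard.
almonds + black beans: intersection lies outside the first quadrant.
So the least-cost plan costs $3.01.

$3.01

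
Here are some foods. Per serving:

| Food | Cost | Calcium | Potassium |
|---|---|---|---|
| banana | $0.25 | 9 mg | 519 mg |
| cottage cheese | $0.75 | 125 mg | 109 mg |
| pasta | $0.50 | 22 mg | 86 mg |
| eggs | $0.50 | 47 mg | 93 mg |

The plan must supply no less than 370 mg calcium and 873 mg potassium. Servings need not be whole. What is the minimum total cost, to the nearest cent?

At the optimum either one food covers both requirements or two foods hit both targets exactly; no other combination can be cheaper.
banana only: max(370/9, 873/519) = 41.11 servings → $10.28.
cottage cheese only: max(370/125, 873/109) = 8.009 servings → $6.01.
pasta only: max(370/22, 873/86) = 16.82 servings → $8.41.
eggs only: max(370/47, 873/93) = 9.387 servings → $4.69.
banana + cottage cheese with both tight: 1.077 servings and 2.882 servings → $2.43.
banana + pasta with both targets exact would need a negative amount; discard.
banana + eggs with both tight: 0.2811 servings and 7.819 servings → $3.98.
cottage cheese + pasta with both tight: 1.51 servings and 8.237 servings → $5.25.
cottage cheese + eggs: intersection lies outside the first quadrant.
pasta + eggs with both tight: 3.317 servings and 6.32 servings → $4.82.
So the least-cost plan costs $2.43.

$2.43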